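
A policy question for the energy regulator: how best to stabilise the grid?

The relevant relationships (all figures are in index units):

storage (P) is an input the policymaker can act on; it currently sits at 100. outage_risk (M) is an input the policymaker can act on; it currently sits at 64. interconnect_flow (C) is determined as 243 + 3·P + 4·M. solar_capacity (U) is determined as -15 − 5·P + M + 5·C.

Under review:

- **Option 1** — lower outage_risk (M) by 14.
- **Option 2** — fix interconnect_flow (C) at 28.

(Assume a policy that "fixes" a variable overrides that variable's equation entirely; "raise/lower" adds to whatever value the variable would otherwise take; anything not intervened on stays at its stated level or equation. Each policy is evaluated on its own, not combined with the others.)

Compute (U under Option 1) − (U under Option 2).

3561

Option 1 (M − 14):
  P = 100
  M = 64 − 14 = 50
  C = 243 + 3·100 + 4·50 = 743
  U = -15 − 5·100 + 50 + 5·743 = 3250
Option 2 (C := 28):
  P = 100
  M = 64
  C = 28
  U = -15 − 5·100 + 64 + 5·28 = -311
U: 3250 − (-311) = 3561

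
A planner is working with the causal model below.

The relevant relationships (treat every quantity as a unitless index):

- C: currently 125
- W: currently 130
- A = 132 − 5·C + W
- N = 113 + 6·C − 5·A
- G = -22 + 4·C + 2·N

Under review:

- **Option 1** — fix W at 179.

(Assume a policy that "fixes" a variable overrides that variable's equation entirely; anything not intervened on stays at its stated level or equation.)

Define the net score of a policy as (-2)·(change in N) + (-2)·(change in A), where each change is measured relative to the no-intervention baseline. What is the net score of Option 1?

Baseline:
  C = 125
  W = 130
  A = 132 − 5·125 + 130 = -363
  N = 113 + 6·125 − 5·(-363) = 2678
Option 1 (W := 179):
  C = 125
  W = 179
  A = 132 − 5·125 + 179 = -314
  N = 113 + 6·125 − 5·(-314) = 2433
ΔN = 2433 − 2678 = -245; ΔA = -314 − (-363) = 49
Score = (-2)·(-245) + (-2)·49 = 392

392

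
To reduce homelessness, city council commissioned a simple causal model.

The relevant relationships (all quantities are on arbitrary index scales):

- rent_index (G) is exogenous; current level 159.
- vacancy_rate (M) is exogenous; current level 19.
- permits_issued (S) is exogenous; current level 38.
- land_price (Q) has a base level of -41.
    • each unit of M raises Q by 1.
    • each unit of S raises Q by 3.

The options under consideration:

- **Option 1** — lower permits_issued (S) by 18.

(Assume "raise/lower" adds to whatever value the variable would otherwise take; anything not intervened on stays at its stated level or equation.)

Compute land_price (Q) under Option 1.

Option 1 (S − 18):
  M = 19
  S = 38 − 18 = 20
  Q = -41 + 19 + 3·20 = 38

38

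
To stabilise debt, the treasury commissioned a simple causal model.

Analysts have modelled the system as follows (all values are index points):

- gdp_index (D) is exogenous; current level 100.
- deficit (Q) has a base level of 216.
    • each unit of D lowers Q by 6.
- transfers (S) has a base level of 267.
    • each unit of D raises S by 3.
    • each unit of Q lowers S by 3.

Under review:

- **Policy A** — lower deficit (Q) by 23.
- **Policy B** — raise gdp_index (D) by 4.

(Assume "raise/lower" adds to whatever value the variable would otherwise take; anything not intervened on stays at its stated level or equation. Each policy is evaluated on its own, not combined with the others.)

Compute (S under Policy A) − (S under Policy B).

-15

Policy A (Q − 23):
  D = 100
  Q = 216 − 6·100 (−23 from intervention) = -407
  S = 267 + 3·100 − 3·(-407) = 1788
Policy B (D + 4):
  D = 100 + 4 = 104
  Q = 216 − 6·104 = -408
  S = 267 + 3·104 − 3·(-408) = 1803
S: 1788 − 1803 = -15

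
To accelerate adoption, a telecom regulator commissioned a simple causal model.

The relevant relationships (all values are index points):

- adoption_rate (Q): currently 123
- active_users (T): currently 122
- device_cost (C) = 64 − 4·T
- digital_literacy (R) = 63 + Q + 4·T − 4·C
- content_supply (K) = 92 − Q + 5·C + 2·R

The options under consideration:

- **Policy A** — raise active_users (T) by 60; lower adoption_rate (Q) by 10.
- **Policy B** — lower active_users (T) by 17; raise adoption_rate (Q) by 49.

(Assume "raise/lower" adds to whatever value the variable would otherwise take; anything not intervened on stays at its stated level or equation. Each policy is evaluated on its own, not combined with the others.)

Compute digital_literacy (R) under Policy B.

Policy B (T − 17, Q + 49):
  Q = 123 + 49 = 172
  T = 122 − 17 = 105
  C = 64 − 4·105 = -356
  R = 63 + 172 + 4·105 − 4·(-356) = 2079

2079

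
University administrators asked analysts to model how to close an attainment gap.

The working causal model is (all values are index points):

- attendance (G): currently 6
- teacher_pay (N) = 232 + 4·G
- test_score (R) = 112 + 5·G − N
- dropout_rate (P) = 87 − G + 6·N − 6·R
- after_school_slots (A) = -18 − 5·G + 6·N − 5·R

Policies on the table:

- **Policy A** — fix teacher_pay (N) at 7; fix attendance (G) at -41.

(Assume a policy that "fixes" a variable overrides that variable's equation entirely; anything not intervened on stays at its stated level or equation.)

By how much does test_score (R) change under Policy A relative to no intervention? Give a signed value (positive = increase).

Baseline:
  G = 6
  N = 232 + 4·6 = 256
  R = 112 + 5·6 − 256 = -114
Policy A (N := 7, G := -41):
  G = -41
  N = 7
  R = 112 + 5·(-41) − 7 = -100
Change in R: -100 − (-114) = 14

14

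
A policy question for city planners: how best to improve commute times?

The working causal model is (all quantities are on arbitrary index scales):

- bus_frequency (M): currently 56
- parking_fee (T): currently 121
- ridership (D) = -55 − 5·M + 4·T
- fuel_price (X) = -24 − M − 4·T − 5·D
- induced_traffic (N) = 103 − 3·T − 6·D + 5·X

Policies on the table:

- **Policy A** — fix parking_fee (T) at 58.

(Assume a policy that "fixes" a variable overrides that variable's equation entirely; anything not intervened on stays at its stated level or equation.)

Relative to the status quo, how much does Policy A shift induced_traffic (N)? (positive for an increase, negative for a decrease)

9261

Baseline:
  M = 56
  T = 121
  D = -55 − 5·56 + 4·121 = 149
  X = -24 − 56 − 4·121 − 5·149 = -1309
  N = 103 − 3·121 − 6·149 + 5·(-1309) = -7699
Policy A (T := 58):
  M = 56
  T = 58
  D = -55 − 5·56 + 4·58 = -103
  X = -24 − 56 − 4·58 − 5·(-103) = 203
  N = 103 − 3·58 − 6·(-103) + 5·203 = 1562
Change in N: 1562 − (-7699) = 9261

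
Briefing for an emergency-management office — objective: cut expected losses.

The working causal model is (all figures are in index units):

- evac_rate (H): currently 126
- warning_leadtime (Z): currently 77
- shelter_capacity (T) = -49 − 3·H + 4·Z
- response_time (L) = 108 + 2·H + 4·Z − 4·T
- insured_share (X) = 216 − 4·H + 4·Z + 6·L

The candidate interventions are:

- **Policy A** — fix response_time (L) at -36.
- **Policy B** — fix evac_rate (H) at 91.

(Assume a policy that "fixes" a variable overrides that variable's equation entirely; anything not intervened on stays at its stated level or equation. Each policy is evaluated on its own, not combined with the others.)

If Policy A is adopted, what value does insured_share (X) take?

-196

Policy A (L := -36):
  H = 126
  Z = 77
  T = -49 − 3·126 + 4·77 = -119
  L = -36
  X = 216 − 4·126 + 4·77 + 6·(-36) = -196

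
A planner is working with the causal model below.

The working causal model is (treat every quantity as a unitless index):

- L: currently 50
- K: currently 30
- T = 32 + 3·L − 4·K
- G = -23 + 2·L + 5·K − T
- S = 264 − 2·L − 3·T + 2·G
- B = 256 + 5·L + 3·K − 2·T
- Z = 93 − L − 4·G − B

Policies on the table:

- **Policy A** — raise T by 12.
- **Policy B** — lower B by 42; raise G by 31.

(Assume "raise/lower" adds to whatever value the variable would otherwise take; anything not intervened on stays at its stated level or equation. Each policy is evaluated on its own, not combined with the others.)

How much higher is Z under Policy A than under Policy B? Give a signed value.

154

Policy A (T + 12):
  L = 50
  K = 30
  T = 32 + 3·50 − 4·30 (+12 from intervention) = 74
  G = -23 + 2·50 + 5·30 − 74 = 153
  B = 256 + 5·50 + 3·30 − 2·74 = 448
  Z = 93 − 50 − 4·153 − 448 = -1017
Policy B (B − 42, G + 31):
  L = 50
  K = 30
  T = 32 + 3·50 − 4·30 = 62
  G = -23 + 2·50 + 5·30 − 62 (+31 from intervention) = 196
  B = 256 + 5·50 + 3·30 − 2·62 (−42 from intervention) = 430
  Z = 93 − 50 − 4·196 − 430 = -1171
Z: -1017 − (-1171) = 154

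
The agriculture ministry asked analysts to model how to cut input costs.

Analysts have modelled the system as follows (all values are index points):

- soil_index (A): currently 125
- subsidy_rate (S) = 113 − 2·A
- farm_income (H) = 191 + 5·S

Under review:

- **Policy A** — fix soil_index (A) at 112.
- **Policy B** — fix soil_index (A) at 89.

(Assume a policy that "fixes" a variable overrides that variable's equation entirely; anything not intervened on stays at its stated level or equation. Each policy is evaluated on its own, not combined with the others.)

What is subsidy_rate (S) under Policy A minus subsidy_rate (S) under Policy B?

-46

Policy A (A := 112):
  A = 112
  S = 113 − 2·112 = -111
Policy B (A := 89):
  A = 89
  S = 113 − 2·89 = -65
S: -111 − (-65) = -46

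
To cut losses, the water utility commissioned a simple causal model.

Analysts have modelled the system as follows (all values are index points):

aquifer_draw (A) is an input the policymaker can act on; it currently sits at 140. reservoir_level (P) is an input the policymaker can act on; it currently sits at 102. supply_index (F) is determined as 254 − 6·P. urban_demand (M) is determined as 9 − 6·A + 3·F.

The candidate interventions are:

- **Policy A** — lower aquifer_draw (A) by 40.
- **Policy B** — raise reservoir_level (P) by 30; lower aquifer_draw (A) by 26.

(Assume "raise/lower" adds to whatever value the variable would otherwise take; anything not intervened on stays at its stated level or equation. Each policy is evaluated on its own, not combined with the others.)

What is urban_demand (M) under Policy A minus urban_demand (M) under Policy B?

Policy A (A − 40):
  A = 140 − 40 = 100
  P = 102
  F = 254 − 6·102 = -358
  M = 9 − 6·100 + 3·(-358) = -1665
Policy B (P + 30, A − 26):
  A = 140 − 26 = 114
  P = 102 + 30 = 132
  F = 254 − 6·132 = -538
  M = 9 − 6·114 + 3·(-538) = -2289
M: -1665 − (-2289) = 624

624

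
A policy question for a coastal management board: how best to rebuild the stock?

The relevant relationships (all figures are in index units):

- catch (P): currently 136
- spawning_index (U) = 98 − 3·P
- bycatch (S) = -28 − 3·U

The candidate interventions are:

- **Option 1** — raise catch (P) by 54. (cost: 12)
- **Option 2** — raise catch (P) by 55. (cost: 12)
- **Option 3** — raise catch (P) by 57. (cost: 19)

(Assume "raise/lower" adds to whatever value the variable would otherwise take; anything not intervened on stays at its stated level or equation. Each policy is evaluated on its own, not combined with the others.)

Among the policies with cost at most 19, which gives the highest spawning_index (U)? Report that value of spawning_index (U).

-472

Option 1 (P + 54):
  P = 136 + 54 = 190
  U = 98 − 3·190 = -472
Option 2 (P + 55):
  P = 136 + 55 = 191
  U = 98 − 3·191 = -475
Option 3 (P + 57):
  P = 136 + 57 = 193
  U = 98 − 3·193 = -481
Comparing — Option 1: U=-472, Option 2: U=-475, Option 3: U=-481. Highest is -472 (Option 1).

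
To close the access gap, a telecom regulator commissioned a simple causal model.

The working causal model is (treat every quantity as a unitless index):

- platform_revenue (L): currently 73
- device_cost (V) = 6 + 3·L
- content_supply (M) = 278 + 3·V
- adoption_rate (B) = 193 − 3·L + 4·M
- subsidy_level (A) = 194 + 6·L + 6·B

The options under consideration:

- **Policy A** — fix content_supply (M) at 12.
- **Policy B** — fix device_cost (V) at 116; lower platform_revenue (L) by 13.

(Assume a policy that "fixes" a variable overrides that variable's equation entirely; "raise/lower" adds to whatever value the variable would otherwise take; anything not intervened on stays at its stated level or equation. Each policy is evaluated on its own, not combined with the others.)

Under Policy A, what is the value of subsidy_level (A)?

764

Policy A (M := 12):
  L = 73
  V = 6 + 3·73 = 225
  M = 12
  B = 193 − 3·73 + 4·12 = 22
  A = 194 + 6·73 + 6·22 = 764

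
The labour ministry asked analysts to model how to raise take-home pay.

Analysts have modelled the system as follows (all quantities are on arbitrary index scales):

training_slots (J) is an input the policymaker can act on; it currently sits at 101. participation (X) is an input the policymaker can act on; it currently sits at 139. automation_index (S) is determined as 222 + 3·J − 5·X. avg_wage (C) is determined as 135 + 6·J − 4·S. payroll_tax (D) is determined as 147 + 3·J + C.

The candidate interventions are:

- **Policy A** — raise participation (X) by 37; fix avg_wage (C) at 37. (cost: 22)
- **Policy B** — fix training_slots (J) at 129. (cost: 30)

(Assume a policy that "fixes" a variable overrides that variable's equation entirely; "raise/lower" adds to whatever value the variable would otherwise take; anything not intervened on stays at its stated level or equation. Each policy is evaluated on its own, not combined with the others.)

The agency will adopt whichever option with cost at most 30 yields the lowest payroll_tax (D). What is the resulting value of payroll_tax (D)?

Policy A (X + 37, C := 37):
  J = 101
  X = 139 + 37 = 176
  S = 222 + 3·101 − 5·176 = -355
  C = 37
  D = 147 + 3·101 + 37 = 487
Policy B (J := 129):
  J = 129
  X = 139
  S = 222 + 3·129 − 5·139 = -86
  C = 135 + 6·129 − 4·(-86) = 1253
  D = 147 + 3·129 + 1253 = 1787
Comparing — Policy A: D=487, Policy B: D=1787. Lowest is 487 (Policy A).

487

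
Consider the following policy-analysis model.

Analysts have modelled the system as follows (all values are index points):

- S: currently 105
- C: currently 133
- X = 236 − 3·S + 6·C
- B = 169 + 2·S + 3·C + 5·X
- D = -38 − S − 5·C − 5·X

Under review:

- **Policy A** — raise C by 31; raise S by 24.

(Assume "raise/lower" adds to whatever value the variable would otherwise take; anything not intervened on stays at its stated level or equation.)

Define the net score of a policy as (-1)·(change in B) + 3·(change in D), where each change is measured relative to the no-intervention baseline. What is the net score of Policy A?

-2958

Baseline:
  S = 105
  C = 133
  X = 236 − 3·105 + 6·133 = 719
  B = 169 + 2·105 + 3·133 + 5·719 = 4373
  D = -38 − 105 − 5·133 − 5·719 = -4403
Policy A (C + 31, S + 24):
  S = 105 + 24 = 129
  C = 133 + 31 = 164
  X = 236 − 3·129 + 6·164 = 833
  B = 169 + 2·129 + 3·164 + 5·833 = 5084
  D = -38 − 129 − 5·164 − 5·833 = -5152
ΔB = 5084 − 4373 = 711; ΔD = -5152 − (-4403) = -749
Score = (-1)·711 + 3·(-749) = -2958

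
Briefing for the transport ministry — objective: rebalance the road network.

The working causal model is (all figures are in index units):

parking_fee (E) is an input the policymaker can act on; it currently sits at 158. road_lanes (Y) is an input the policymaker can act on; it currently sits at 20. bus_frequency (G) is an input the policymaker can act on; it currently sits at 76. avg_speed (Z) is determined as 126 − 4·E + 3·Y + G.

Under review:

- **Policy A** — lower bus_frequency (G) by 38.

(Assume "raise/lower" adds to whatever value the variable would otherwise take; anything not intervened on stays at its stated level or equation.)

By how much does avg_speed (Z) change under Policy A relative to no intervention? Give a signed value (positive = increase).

Baseline:
  E = 158
  Y = 20
  G = 76
  Z = 126 − 4·158 + 3·20 + 76 = -370
Policy A (G − 38):
  E = 158
  Y = 20
  G = 76 − 38 = 38
  Z = 126 − 4·158 + 3·20 + 38 = -408
Change in Z: -408 − (-370) = -38

-38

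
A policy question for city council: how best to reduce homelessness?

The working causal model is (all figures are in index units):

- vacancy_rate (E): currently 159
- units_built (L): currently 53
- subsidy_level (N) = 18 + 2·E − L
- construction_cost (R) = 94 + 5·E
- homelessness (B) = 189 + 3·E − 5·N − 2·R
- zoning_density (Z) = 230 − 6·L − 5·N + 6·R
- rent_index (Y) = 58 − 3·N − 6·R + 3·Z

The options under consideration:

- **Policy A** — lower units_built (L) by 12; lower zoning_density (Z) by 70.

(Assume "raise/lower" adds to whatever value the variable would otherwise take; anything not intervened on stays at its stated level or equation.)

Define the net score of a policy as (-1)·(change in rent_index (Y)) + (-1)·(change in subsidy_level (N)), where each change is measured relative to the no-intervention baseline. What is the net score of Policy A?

Baseline:
  E = 159
  L = 53
  N = 18 + 2·159 − 53 = 283
  R = 94 + 5·159 = 889
  Z = 230 − 6·53 − 5·283 + 6·889 = 3831
  Y = 58 − 3·283 − 6·889 + 3·3831 = 5368
Policy A (L − 12, Z − 70):
  E = 159
  L = 53 − 12 = 41
  N = 18 + 2·159 − 41 = 295
  R = 94 + 5·159 = 889
  Z = 230 − 6·41 − 5·295 + 6·889 (−70 from intervention) = 3773
  Y = 58 − 3·295 − 6·889 + 3·3773 = 5158
ΔY = 5158 − 5368 = -210; ΔN = 295 − 283 = 12
Score = (-1)·(-210) + (-1)·12 = 198

198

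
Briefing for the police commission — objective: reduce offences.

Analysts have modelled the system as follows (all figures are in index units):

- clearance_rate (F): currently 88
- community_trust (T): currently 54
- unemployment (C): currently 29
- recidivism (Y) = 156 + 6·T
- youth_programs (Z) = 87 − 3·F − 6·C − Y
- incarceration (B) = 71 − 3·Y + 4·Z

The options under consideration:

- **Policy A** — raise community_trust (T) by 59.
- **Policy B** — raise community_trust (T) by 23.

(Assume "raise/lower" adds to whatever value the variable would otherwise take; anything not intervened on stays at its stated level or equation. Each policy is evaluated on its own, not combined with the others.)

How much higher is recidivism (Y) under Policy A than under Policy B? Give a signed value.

Policy A (T + 59):
  T = 54 + 59 = 113
  Y = 156 + 6·113 = 834
Policy B (T + 23):
  T = 54 + 23 = 77
  Y = 156 + 6·77 = 618
Y: 834 − 618 = 216

216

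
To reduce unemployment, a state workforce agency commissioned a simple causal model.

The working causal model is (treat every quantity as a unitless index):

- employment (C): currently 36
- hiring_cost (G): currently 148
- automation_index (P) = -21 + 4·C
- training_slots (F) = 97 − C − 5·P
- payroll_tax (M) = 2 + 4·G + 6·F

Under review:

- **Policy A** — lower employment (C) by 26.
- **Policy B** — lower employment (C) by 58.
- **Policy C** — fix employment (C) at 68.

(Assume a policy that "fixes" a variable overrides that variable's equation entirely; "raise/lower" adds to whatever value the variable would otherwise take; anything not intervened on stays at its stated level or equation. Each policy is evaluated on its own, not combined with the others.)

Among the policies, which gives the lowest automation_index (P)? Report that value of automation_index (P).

-109

Policy A (C − 26):
  C = 36 − 26 = 10
  P = -21 + 4·10 = 19
Policy B (C − 58):
  C = 36 − 58 = -22
  P = -21 + 4·(-22) = -109
Policy C (C := 68):
  C = 68
  P = -21 + 4·68 = 251
Comparing — Policy A: P=19, Policy B: P=-109, Policy C: P=251. Lowest is -109 (Policy B).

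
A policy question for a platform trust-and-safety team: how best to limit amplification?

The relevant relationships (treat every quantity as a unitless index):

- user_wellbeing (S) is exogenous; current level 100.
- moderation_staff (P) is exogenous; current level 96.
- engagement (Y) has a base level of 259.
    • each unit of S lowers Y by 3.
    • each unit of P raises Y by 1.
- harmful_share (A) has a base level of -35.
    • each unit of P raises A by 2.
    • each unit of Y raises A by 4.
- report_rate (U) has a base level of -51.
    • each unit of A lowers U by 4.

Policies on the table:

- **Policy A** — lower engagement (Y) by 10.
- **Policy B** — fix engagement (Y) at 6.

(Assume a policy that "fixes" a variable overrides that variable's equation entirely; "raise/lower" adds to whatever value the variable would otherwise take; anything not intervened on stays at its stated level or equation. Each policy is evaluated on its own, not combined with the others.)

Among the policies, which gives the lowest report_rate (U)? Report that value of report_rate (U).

-1399

Policy A (Y − 10):
  S = 100
  P = 96
  Y = 259 − 3·100 + 96 (−10 from intervention) = 45
  A = -35 + 2·96 + 4·45 = 337
  U = -51 − 4·337 = -1399
Policy B (Y := 6):
  S = 100
  P = 96
  Y = 6
  A = -35 + 2·96 + 4·6 = 181
  U = -51 − 4·181 = -775
Comparing — Policy A: U=-1399, Policy B: U=-775. Lowest is -1399 (Policy A).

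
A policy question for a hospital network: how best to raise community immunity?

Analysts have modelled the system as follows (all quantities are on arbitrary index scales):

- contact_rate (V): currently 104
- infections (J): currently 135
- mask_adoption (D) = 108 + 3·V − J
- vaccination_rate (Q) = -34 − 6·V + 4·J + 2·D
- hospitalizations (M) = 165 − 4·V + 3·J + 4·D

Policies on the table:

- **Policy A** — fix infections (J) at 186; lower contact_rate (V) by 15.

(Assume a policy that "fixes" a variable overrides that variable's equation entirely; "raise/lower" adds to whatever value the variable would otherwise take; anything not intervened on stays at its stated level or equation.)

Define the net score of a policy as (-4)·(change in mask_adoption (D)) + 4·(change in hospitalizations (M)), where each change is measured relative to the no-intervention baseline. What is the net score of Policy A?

Baseline:
  V = 104
  J = 135
  D = 108 + 3·104 − 135 = 285
  M = 165 − 4·104 + 3·135 + 4·285 = 1294
Policy A (J := 186, V − 15):
  V = 104 − 15 = 89
  J = 186
  D = 108 + 3·89 − 186 = 189
  M = 165 − 4·89 + 3·186 + 4·189 = 1123
ΔD = 189 − 285 = -96; ΔM = 1123 − 1294 = -171
Score = (-4)·(-96) + 4·(-171) = -300

-300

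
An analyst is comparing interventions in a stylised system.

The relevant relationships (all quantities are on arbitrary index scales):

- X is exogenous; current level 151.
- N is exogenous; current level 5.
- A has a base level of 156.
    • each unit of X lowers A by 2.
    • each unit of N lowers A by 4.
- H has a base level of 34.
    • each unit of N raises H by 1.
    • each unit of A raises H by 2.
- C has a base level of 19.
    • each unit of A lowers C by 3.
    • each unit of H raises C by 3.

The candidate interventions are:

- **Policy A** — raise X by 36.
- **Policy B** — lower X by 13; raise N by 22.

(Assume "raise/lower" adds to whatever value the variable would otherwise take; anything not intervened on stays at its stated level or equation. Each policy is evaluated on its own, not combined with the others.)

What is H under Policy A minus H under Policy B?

-42

Policy A (X + 36):
  X = 151 + 36 = 187
  N = 5
  A = 156 − 2·187 − 4·5 = -238
  H = 34 + 5 + 2·(-238) = -437
Policy B (X − 13, N + 22):
  X = 151 − 13 = 138
  N = 5 + 22 = 27
  A = 156 − 2·138 − 4·27 = -228
  H = 34 + 27 + 2·(-228) = -395
H: -437 − (-395) = -42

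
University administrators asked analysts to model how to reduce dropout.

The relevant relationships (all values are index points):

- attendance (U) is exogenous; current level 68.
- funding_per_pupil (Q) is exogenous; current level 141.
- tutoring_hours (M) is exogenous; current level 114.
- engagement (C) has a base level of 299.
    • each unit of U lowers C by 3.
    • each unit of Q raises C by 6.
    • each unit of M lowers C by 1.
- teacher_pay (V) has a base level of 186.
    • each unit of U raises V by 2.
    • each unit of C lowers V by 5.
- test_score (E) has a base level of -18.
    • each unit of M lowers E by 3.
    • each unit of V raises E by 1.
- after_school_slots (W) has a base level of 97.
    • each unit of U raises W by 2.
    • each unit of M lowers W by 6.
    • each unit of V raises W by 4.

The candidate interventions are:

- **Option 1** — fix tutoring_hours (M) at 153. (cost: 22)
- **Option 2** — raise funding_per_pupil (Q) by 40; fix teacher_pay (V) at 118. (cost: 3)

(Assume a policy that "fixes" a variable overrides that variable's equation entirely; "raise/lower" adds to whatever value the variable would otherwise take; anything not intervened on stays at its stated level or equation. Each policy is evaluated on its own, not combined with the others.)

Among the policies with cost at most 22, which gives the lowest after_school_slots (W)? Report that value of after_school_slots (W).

-15157

Option 1 (M := 153):
  U = 68
  Q = 141
  M = 153
  C = 299 − 3·68 + 6·141 − 153 = 788
  V = 186 + 2·68 − 5·788 = -3618
  W = 97 + 2·68 − 6·153 + 4·(-3618) = -15157
Option 2 (Q + 40, V := 118):
  U = 68
  Q = 141 + 40 = 181
  M = 114
  C = 299 − 3·68 + 6·181 − 114 = 1067
  V = 118
  W = 97 + 2·68 − 6·114 + 4·118 = 21
Comparing — Option 1: W=-15157, Option 2: W=21. Lowest is -15157 (Option 1).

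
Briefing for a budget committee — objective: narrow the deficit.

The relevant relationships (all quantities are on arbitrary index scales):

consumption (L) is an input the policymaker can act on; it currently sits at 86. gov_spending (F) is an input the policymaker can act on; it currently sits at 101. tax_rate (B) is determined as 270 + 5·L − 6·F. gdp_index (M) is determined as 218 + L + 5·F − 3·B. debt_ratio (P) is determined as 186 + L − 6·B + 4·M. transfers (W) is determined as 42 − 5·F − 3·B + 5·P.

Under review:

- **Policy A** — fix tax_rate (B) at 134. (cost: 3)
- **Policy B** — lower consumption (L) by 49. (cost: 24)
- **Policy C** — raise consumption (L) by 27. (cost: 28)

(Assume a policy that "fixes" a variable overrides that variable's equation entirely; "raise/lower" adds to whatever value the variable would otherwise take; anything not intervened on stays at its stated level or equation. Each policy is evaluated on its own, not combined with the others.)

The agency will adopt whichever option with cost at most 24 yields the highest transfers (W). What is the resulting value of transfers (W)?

Policy A (B := 134):
  L = 86
  F = 101
  B = 134
  M = 218 + 86 + 5·101 − 3·134 = 407
  P = 186 + 86 − 6·134 + 4·407 = 1096
  W = 42 − 5·101 − 3·134 + 5·1096 = 4615
Policy B (L − 49):
  L = 86 − 49 = 37
  F = 101
  B = 270 + 5·37 − 6·101 = -151
  M = 218 + 37 + 5·101 − 3·(-151) = 1213
  P = 186 + 37 − 6·(-151) + 4·1213 = 5981
  W = 42 − 5·101 − 3·(-151) + 5·5981 = 29895
Comparing — Policy A: W=4615, Policy B: W=29895. Highest is 29895 (Policy B).

29895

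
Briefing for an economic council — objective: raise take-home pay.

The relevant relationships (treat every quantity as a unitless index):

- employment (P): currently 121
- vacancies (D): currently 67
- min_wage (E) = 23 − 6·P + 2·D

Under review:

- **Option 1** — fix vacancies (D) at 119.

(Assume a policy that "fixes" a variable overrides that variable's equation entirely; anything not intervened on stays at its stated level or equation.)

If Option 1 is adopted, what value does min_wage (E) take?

Option 1 (D := 119):
  P = 121
  D = 119
  E = 23 − 6·121 + 2·119 = -465

-465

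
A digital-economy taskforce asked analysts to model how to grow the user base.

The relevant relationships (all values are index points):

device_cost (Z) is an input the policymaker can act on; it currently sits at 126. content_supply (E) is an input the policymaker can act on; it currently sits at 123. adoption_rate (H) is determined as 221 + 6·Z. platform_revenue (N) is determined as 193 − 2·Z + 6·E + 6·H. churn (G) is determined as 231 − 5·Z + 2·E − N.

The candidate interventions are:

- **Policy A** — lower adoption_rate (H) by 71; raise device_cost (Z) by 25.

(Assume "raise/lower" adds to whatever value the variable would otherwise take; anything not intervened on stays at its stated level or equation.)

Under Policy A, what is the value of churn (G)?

Policy A (H − 71, Z + 25):
  Z = 126 + 25 = 151
  E = 123
  H = 221 + 6·151 (−71 from intervention) = 1056
  N = 193 − 2·151 + 6·123 + 6·1056 = 6965
  G = 231 − 5·151 + 2·123 − 6965 = -7243

-7243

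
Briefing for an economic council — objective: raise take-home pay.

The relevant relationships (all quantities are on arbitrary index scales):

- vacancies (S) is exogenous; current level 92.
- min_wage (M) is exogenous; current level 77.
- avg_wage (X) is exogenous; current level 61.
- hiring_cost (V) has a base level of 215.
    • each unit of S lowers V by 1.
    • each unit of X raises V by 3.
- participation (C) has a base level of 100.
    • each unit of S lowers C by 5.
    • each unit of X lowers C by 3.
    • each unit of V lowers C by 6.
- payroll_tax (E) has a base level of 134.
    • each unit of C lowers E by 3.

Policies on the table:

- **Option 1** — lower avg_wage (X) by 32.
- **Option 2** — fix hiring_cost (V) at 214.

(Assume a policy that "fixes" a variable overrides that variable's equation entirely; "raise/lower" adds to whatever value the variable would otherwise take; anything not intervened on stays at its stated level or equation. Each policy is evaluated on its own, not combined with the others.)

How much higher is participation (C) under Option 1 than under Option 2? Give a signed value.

120

Option 1 (X − 32):
  S = 92
  X = 61 − 32 = 29
  V = 215 − 92 + 3·29 = 210
  C = 100 − 5·92 − 3·29 − 6·210 = -1707
Option 2 (V := 214):
  S = 92
  X = 61
  V = 214
  C = 100 − 5·92 − 3·61 − 6·214 = -1827
C: -1707 − (-1827) = 120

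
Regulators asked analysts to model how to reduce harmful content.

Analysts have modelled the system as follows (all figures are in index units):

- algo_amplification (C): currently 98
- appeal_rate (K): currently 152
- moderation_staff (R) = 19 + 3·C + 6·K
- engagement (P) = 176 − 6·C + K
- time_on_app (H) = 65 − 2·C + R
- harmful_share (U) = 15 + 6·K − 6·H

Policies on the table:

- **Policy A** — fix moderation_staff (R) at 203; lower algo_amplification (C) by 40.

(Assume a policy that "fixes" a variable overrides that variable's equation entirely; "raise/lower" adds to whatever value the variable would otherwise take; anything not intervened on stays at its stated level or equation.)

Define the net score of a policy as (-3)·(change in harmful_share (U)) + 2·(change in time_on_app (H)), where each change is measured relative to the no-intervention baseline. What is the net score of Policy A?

-18840

Baseline:
  C = 98
  K = 152
  R = 19 + 3·98 + 6·152 = 1225
  H = 65 − 2·98 + 1225 = 1094
  U = 15 + 6·152 − 6·1094 = -5637
Policy A (R := 203, C − 40):
  C = 98 − 40 = 58
  K = 152
  R = 203
  H = 65 − 2·58 + 203 = 152
  U = 15 + 6·152 − 6·152 = 15
ΔU = 15 − (-5637) = 5652; ΔH = 152 − 1094 = -942
Score = (-3)·5652 + 2·(-942) = -18840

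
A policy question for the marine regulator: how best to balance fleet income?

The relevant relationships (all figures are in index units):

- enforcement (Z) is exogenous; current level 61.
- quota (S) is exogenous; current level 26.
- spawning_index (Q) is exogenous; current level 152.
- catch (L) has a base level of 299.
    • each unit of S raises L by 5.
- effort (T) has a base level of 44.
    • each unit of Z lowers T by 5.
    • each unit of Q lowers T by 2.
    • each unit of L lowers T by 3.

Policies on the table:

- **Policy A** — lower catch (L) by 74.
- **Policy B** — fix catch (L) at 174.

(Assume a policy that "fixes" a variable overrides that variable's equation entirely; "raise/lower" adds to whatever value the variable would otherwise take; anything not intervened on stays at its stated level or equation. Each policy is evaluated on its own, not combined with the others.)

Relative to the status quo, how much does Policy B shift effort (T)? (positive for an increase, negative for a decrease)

Baseline:
  Z = 61
  S = 26
  Q = 152
  L = 299 + 5·26 = 429
  T = 44 − 5·61 − 2·152 − 3·429 = -1852
Policy B (L := 174):
  Z = 61
  S = 26
  Q = 152
  L = 174
  T = 44 − 5·61 − 2·152 − 3·174 = -1087
Change in T: -1087 − (-1852) = 765

765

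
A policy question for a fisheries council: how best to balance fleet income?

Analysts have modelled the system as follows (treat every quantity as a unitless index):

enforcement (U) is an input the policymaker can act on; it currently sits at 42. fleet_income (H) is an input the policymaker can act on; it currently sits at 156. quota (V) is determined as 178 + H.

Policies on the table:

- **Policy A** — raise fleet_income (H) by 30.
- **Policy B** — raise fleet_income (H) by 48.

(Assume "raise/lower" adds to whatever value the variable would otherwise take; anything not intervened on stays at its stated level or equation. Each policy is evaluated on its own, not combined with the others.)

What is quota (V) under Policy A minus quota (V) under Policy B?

Policy A (H + 30):
  H = 156 + 30 = 186
  V = 178 + 186 = 364
Policy B (H + 48):
  H = 156 + 48 = 204
  V = 178 + 204 = 382
V: 364 − 382 = -18

-18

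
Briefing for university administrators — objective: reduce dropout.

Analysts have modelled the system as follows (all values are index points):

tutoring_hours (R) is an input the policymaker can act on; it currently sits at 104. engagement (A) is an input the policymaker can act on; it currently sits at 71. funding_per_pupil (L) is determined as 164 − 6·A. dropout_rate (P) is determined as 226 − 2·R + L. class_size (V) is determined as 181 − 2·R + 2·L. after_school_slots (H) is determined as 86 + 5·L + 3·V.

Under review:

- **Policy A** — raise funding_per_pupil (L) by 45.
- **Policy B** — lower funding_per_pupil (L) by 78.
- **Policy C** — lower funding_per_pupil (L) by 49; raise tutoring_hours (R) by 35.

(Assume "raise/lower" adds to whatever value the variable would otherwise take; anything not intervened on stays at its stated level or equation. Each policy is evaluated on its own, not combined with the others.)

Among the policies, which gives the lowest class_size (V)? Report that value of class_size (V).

Policy A (L + 45):
  R = 104
  A = 71
  L = 164 − 6·71 (+45 from intervention) = -217
  V = 181 − 2·104 + 2·(-217) = -461
Policy B (L − 78):
  R = 104
  A = 71
  L = 164 − 6·71 (−78 from intervention) = -340
  V = 181 − 2·104 + 2·(-340) = -707
Policy C (L − 49, R + 35):
  R = 104 + 35 = 139
  A = 71
  L = 164 − 6·71 (−49 from intervention) = -311
  V = 181 − 2·139 + 2·(-311) = -719
Comparing — Policy A: V=-461, Policy B: V=-707, Policy C: V=-719. Lowest is -719 (Policy C).

-719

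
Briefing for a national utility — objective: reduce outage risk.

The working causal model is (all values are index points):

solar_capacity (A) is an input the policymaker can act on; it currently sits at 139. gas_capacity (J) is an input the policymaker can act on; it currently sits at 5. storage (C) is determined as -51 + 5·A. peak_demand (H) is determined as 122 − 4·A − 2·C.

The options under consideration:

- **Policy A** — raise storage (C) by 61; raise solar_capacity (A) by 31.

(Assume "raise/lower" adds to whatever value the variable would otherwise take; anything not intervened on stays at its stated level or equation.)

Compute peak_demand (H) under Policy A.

-2278

Policy A (C + 61, A + 31):
  A = 139 + 31 = 170
  C = -51 + 5·170 (+61 from intervention) = 860
  H = 122 − 4·170 − 2·860 = -2278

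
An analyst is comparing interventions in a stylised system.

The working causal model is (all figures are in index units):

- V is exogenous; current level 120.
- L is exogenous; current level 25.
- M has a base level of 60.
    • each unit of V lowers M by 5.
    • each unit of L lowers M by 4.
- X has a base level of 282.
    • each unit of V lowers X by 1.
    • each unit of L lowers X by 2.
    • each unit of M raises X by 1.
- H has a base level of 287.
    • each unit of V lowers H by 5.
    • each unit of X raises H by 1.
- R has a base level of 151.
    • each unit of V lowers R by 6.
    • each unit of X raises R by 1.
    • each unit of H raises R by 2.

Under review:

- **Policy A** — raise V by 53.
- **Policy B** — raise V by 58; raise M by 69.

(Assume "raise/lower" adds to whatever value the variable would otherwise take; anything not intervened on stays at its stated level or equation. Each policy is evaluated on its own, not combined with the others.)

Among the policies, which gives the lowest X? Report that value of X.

Policy A (V + 53):
  V = 120 + 53 = 173
  L = 25
  M = 60 − 5·173 − 4·25 = -905
  X = 282 − 173 − 2·25 + (-905) = -846
Policy B (V + 58, M + 69):
  V = 120 + 58 = 178
  L = 25
  M = 60 − 5·178 − 4·25 (+69 from intervention) = -861
  X = 282 − 178 − 2·25 + (-861) = -807
Comparing — Policy A: X=-846, Policy B: X=-807. Lowest is -846 (Policy A).

-846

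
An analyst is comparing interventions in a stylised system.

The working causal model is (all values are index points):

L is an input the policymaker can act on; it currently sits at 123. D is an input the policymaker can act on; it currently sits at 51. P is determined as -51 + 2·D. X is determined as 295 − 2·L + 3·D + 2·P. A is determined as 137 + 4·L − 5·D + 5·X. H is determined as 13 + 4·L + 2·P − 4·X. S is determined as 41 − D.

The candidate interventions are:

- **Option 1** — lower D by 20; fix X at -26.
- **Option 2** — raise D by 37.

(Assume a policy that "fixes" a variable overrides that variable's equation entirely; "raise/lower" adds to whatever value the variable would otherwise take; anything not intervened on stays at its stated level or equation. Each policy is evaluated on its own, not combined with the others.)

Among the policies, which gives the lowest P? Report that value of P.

Option 1 (D − 20, X := -26):
  D = 51 − 20 = 31
  P = -51 + 2·31 = 11
Option 2 (D + 37):
  D = 51 + 37 = 88
  P = -51 + 2·88 = 125
Comparing — Option 1: P=11, Option 2: P=125. Lowest is 11 (Option 1).

11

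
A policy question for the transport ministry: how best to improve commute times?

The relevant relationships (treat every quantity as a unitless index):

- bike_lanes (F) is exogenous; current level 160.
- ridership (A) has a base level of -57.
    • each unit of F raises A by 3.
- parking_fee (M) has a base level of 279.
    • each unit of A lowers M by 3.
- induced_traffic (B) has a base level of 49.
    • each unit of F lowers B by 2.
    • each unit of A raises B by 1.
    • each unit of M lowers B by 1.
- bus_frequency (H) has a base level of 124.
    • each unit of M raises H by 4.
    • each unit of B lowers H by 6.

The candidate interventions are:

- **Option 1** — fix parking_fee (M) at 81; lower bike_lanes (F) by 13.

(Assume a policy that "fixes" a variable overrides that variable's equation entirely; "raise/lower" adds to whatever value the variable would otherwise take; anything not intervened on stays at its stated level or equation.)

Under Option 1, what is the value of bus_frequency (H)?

Option 1 (M := 81, F − 13):
  F = 160 − 13 = 147
  A = -57 + 3·147 = 384
  M = 81
  B = 49 − 2·147 + 384 − 81 = 58
  H = 124 + 4·81 − 6·58 = 100

100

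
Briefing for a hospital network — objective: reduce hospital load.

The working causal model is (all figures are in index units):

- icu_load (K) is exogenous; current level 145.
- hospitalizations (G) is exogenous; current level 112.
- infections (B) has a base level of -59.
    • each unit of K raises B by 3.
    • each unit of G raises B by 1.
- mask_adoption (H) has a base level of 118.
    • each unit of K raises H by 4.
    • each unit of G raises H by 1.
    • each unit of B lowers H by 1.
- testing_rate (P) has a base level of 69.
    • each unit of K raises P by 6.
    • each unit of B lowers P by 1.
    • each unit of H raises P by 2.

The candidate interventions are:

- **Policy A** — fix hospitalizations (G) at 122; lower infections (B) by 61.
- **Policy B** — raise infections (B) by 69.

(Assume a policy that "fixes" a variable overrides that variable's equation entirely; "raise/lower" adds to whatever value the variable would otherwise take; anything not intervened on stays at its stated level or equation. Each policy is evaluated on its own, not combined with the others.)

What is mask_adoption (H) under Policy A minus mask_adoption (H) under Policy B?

130

Policy A (G := 122, B − 61):
  K = 145
  G = 122
  B = -59 + 3·145 + 122 (−61 from intervention) = 437
  H = 118 + 4·145 + 122 − 437 = 383
Policy B (B + 69):
  K = 145
  G = 112
  B = -59 + 3·145 + 112 (+69 from intervention) = 557
  H = 118 + 4·145 + 112 − 557 = 253
H: 383 − 253 = 130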